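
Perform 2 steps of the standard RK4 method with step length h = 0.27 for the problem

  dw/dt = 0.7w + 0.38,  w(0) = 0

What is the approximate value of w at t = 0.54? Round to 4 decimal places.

0.2494

RK4: k1 = f(t_n, w_n); k2 = f(t_n + h/2, w_n + (h/2)·k1); k3 = f(t_n + h/2, w_n + (h/2)·k2); k4 = f(t_n + h, w_n + h·k3); w_{n+1} = w_n + (h/6)·(k1 + 2k2 + 2k3 + k4).
t=0.000000, w=0.000000:
  k1 = f(0.000000, 0.000000) = 0.380000
  k2 = f(0.135000, 0.051300) = 0.415910
  k3 = f(0.135000, 0.056148) = 0.419303
  k4 = f(0.270000, 0.113212) = 0.459248
  w ← 0.000000 + (0.27/6)·(k1 + 2k2 + 2k3 + k4) = 0.112935
t=0.270000, w=0.112935:
  k1 = f(0.270000, 0.112935) = 0.459055
  k2 = f(0.405000, 0.174908) = 0.502435
  k3 = f(0.405000, 0.180764) = 0.506535
  k4 = f(0.540000, 0.249700) = 0.554790
  w ← 0.112935 + (0.27/6)·(k1 + 2k2 + 2k3 + k4) = 0.249366
w(0.54) ≈ 0.2494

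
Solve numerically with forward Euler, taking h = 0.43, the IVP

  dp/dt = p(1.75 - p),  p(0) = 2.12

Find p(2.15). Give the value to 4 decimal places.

1.7501

Euler: p_{n+1} = p_n + h·f(t_n, p_n).
t=0.000000, p=2.120000: f=-0.784400 → p ← 2.120000 + 0.43·(-0.784400) = 1.782708
t=0.430000, p=1.782708: f=-0.058309 → p ← 1.782708 + 0.43·(-0.058309) = 1.757635
t=0.860000, p=1.757635: f=-0.013420 → p ← 1.757635 + 0.43·(-0.013420) = 1.751865
t=1.290000, p=1.751865: f=-0.003267 → p ← 1.751865 + 0.43·(-0.003267) = 1.750460
t=1.720000, p=1.750460: f=-0.000805 → p ← 1.750460 + 0.43·(-0.000805) = 1.750114
p(2.15) ≈ 1.7501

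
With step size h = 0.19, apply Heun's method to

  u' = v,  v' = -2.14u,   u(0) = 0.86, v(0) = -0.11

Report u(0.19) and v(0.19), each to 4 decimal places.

0.8059, -0.4554

Heun on (u,v): k1 = f(t_n, state_n); k2 = f(t_n + h, state_n + h·k1); state_{n+1} = state_n + (h/2)·(k1 + k2).
0.000000: (0.860000, -0.110000)
  k1 = (-0.110000, -1.840400)
  predictor → (0.839100, -0.459676)
  k2 = (-0.459676, -1.795674)
  → (0.805881, -0.455427)
(u(0.19), v(0.19)) ≈ (0.8059, -0.4554)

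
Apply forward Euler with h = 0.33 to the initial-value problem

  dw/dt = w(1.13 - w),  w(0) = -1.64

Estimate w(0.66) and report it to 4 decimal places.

Euler: w_{n+1} = w_n + h·f(t_n, w_n).
t=0.000000, w=-1.640000: f=-4.542800 → w ← -1.640000 + 0.33·(-4.542800) = -3.139124
t=0.330000, w=-3.139124: f=-13.401310 → w ← -3.139124 + 0.33·(-13.401310) = -7.561556
w(0.66) ≈ -7.5616

-7.5616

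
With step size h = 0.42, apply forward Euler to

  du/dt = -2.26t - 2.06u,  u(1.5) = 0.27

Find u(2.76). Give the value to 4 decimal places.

-2.4920

Euler: u_{n+1} = u_n + h·f(t_n, u_n).
t=1.500000, u=0.270000: f=-3.946200 → u ← 0.270000 + 0.42·(-3.946200) = -1.387404
t=1.920000, u=-1.387404: f=-1.481148 → u ← -1.387404 + 0.42·(-1.481148) = -2.009486
t=2.340000, u=-2.009486: f=-1.148859 → u ← -2.009486 + 0.42·(-1.148859) = -2.492007
u(2.76) ≈ -2.4920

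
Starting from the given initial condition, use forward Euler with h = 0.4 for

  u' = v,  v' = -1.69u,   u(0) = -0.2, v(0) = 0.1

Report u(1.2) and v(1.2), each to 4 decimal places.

Euler on (u,v): u_{n+1} = u_n + h·u', v_{n+1} = v_n + h·v'.
0.000000: (-0.200000, 0.100000); f=(0.100000, 0.338000) → (-0.160000, 0.235200)
0.400000: (-0.160000, 0.235200); f=(0.235200, 0.270400) → (-0.065920, 0.343360)
0.800000: (-0.065920, 0.343360); f=(0.343360, 0.111405) → (0.071424, 0.387922)
(u(1.2), v(1.2)) ≈ (0.0714, 0.3879)

0.0714, 0.3879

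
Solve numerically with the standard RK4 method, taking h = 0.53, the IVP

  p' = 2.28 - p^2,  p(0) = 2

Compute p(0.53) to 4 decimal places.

RK4: k1 = f(x_n, p_n); k2 = f(x_n + h/2, p_n + (h/2)·k1); k3 = f(x_n + h/2, p_n + (h/2)·k2); k4 = f(x_n + h, p_n + h·k3); p_{n+1} = p_n + (h/6)·(k1 + 2k2 + 2k3 + k4).
x=0.000000, p=2.000000:
  k1 = f(0.000000, 2.000000) = -1.720000
  k2 = f(0.265000, 1.544200) = -0.104554
  k3 = f(0.265000, 1.972293) = -1.609941
  k4 = f(0.530000, 1.146731) = 0.965007
  p ← 2.000000 + (0.53/6)·(k1 + 2k2 + 2k3 + k4) = 1.630415
p(0.53) ≈ 1.6304

1.6304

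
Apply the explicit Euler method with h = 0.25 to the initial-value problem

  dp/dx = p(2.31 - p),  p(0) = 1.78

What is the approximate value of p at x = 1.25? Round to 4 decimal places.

Euler: p_{n+1} = p_n + h·f(x_n, p_n).
x=0.000000, p=1.780000: f=0.943400 → p ← 1.780000 + 0.25·0.943400 = 2.015850
x=0.250000, p=2.015850: f=0.592962 → p ← 2.015850 + 0.25·0.592962 = 2.164091
x=0.500000, p=2.164091: f=0.315761 → p ← 2.164091 + 0.25·0.315761 = 2.243031
x=0.750000, p=2.243031: f=0.150214 → p ← 2.243031 + 0.25·0.150214 = 2.280584
x=1.000000, p=2.280584: f=0.067085 → p ← 2.280584 + 0.25·0.067085 = 2.297356
p(1.25) ≈ 2.2974

2.2974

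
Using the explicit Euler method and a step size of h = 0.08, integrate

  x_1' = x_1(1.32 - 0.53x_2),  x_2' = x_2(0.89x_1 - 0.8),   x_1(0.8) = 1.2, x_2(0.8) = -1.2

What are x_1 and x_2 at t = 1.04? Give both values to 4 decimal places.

1.8625, -1.3323

Euler on (x_1,x_2): x_1_{n+1} = x_1_n + h·x_1', x_2_{n+1} = x_2_n + h·x_2'.
0.800000: (1.200000, -1.200000); f=(2.347200, -0.321600) → (1.387776, -1.225728)
0.880000: (1.387776, -1.225728); f=(2.733413, -0.533340) → (1.606449, -1.268395)
0.960000: (1.606449, -1.268395); f=(3.200447, -0.798759) → (1.862485, -1.332296)
(x_1(1.04), x_2(1.04)) ≈ (1.8625, -1.3323)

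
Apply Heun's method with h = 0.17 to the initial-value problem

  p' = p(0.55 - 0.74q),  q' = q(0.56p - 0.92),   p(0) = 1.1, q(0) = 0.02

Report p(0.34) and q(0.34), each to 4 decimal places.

1.3195, 0.0184

Heun on (p,q): k1 = f(t_n, state_n); k2 = f(t_n + h, state_n + h·k1); state_{n+1} = state_n + (h/2)·(k1 + k2).
0.000000: (1.100000, 0.020000)
  k1 = (0.588720, -0.006080)
  predictor → (1.200082, 0.018966)
  k2 = (0.643202, -0.004703)
  → (1.204713, 0.019083)
0.170000: (1.204713, 0.019083)
  k1 = (0.645580, -0.004682)
  predictor → (1.314462, 0.018287)
  k2 = (0.705166, -0.003363)
  → (1.319527, 0.018400)
(p(0.34), q(0.34)) ≈ (1.3195, 0.0184)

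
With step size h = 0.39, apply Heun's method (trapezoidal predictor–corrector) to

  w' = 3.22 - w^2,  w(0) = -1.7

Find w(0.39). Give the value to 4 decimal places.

Heun: k1 = f(s_n, w_n); k2 = f(s_n + h, w_n + h·k1); w_{n+1} = w_n + (h/2)·(k1 + k2).
s=0.000000, w=-1.700000:
  k1 = f(0.000000, -1.700000) = 0.330000
  k2 = f(0.390000, -1.571300) = 0.751016
  w ← -1.700000 + (0.39/2)·(0.330000 + 0.751016) = -1.489202
w(0.39) ≈ -1.4892

-1.4892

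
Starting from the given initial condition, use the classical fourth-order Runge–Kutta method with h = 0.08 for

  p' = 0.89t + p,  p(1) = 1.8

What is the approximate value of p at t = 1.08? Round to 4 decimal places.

RK4: k1 = f(t_n, p_n); k2 = f(t_n + h/2, p_n + (h/2)·k1); k3 = f(t_n + h/2, p_n + (h/2)·k2); k4 = f(t_n + h, p_n + h·k3); p_{n+1} = p_n + (h/6)·(k1 + 2k2 + 2k3 + k4).
t=1.000000, p=1.800000:
  k1 = f(1.000000, 1.800000) = 2.690000
  k2 = f(1.040000, 1.907600) = 2.833200
  k3 = f(1.040000, 1.913328) = 2.838928
  k4 = f(1.080000, 2.027114) = 2.988314
  p ← 1.800000 + (0.08/6)·(k1 + 2k2 + 2k3 + k4) = 2.026968
p(1.08) ≈ 2.0270

2.0270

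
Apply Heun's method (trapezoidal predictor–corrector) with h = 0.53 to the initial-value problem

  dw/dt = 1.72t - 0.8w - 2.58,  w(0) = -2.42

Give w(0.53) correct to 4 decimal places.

Heun: k1 = f(t_n, w_n); k2 = f(t_n + h, w_n + h·k1); w_{n+1} = w_n + (h/2)·(k1 + k2).
t=0.000000, w=-2.420000:
  k1 = f(0.000000, -2.420000) = -0.644000
  k2 = f(0.530000, -2.761320) = 0.540656
  w ← -2.420000 + (0.53/2)·(-0.644000 + 0.540656) = -2.447386
w(0.53) ≈ -2.4474

-2.4474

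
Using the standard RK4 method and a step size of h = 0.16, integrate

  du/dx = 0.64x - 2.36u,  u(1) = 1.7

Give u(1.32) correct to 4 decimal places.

0.9686

RK4: k1 = f(x_n, u_n); k2 = f(x_n + h/2, u_n + (h/2)·k1); k3 = f(x_n + h/2, u_n + (h/2)·k2); k4 = f(x_n + h, u_n + h·k3); u_{n+1} = u_n + (h/6)·(k1 + 2k2 + 2k3 + k4).
x=1.000000, u=1.700000:
  k1 = f(1.000000, 1.700000) = -3.372000
  k2 = f(1.080000, 1.430240) = -2.684166
  k3 = f(1.080000, 1.485267) = -2.814029
  k4 = f(1.160000, 1.249755) = -2.207023
  u ← 1.700000 + (0.16/6)·(k1 + 2k2 + 2k3 + k4) = 1.257989
x=1.160000, u=1.257989:
  k1 = f(1.160000, 1.257989) = -2.226454
  k2 = f(1.240000, 1.079873) = -1.754899
  k3 = f(1.240000, 1.117597) = -1.843929
  k4 = f(1.320000, 0.962960) = -1.427786
  u ← 1.257989 + (0.16/6)·(k1 + 2k2 + 2k3 + k4) = 0.968605
u(1.32) ≈ 0.9686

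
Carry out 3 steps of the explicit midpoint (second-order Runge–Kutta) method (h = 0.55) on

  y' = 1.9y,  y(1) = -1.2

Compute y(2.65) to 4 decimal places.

-20.8732

Midpoint: k1 = f(t_n, y_n); k2 = f(t_n + h/2, y_n + (h/2)·k1); y_{n+1} = y_n + h·k2.
t=1.000000, y=-1.200000:
  k1 = f(1.000000, -1.200000) = -2.280000
  k2 = f(1.275000, -1.827000) = -3.471300
  y ← -1.200000 + 0.55·(-3.471300) = -3.109215
t=1.550000, y=-3.109215:
  k1 = f(1.550000, -3.109215) = -5.907508
  k2 = f(1.825000, -4.733780) = -8.994182
  y ← -3.109215 + 0.55·(-8.994182) = -8.056015
t=2.100000, y=-8.056015:
  k1 = f(2.100000, -8.056015) = -15.306428
  k2 = f(2.375000, -12.265283) = -23.304037
  y ← -8.056015 + 0.55·(-23.304037) = -20.873235
y(2.65) ≈ -20.8732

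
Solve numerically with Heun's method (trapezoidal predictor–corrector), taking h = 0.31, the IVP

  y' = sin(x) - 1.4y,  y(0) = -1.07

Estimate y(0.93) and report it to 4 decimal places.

Heun: k1 = f(x_n, y_n); k2 = f(x_n + h, y_n + h·k1); y_{n+1} = y_n + (h/2)·(k1 + k2).
x=0.000000, y=-1.070000:
  k1 = f(0.000000, -1.070000) = 1.498000
  k2 = f(0.310000, -0.605620) = 1.152927
  y ← -1.070000 + (0.31/2)·(1.498000 + 1.152927) = -0.659106
x=0.310000, y=-0.659106:
  k1 = f(0.310000, -0.659106) = 1.227808
  k2 = f(0.620000, -0.278486) = 0.970916
  y ← -0.659106 + (0.31/2)·(1.227808 + 0.970916) = -0.318304
x=0.620000, y=-0.318304:
  k1 = f(0.620000, -0.318304) = 1.026661
  k2 = f(0.930000, -0.000039) = 0.801675
  y ← -0.318304 + (0.31/2)·(1.026661 + 0.801675) = -0.034912
y(0.93) ≈ -0.0349

-0.0349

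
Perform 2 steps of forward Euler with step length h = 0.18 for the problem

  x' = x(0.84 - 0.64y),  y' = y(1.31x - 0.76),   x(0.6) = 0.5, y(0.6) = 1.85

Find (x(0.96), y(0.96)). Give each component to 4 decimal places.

Euler on (x,y): x_{n+1} = x_n + h·x', y_{n+1} = y_n + h·y'.
0.600000: (0.500000, 1.850000); f=(-0.172000, -0.194250) → (0.469040, 1.815035)
0.780000: (0.469040, 1.815035); f=(-0.150854, -0.264192) → (0.441886, 1.767480)
(x(0.96), y(0.96)) ≈ (0.4419, 1.7675)

0.4419, 1.7675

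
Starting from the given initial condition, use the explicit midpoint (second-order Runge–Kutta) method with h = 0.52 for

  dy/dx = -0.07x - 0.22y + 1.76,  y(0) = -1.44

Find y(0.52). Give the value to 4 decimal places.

Midpoint: k1 = f(x_n, y_n); k2 = f(x_n + h/2, y_n + (h/2)·k1); y_{n+1} = y_n + h·k2.
x=0.000000, y=-1.440000:
  k1 = f(0.000000, -1.440000) = 2.076800
  k2 = f(0.260000, -0.900032) = 1.939807
  y ← -1.440000 + 0.52·1.939807 = -0.431300
y(0.52) ≈ -0.4313

-0.4313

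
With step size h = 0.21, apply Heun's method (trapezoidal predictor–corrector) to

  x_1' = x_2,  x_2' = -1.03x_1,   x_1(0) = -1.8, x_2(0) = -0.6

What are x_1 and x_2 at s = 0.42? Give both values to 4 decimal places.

-1.8837, 0.2152

Heun on (x_1,x_2): k1 = f(s_n, state_n); k2 = f(s_n + h, state_n + h·k1); state_{n+1} = state_n + (h/2)·(k1 + k2).
0.000000: (-1.800000, -0.600000)
  k1 = (-0.600000, 1.854000)
  predictor → (-1.926000, -0.210660)
  k2 = (-0.210660, 1.983780)
  → (-1.885119, -0.197033)
0.210000: (-1.885119, -0.197033)
  k1 = (-0.197033, 1.941673)
  predictor → (-1.926496, 0.210718)
  k2 = (0.210718, 1.984291)
  → (-1.883682, 0.215193)
(x_1(0.42), x_2(0.42)) ≈ (-1.8837, 0.2152)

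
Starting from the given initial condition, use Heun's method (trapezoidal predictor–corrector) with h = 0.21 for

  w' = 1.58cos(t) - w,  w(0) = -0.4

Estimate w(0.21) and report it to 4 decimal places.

-0.0315

Heun: k1 = f(t_n, w_n); k2 = f(t_n + h, w_n + h·k1); w_{n+1} = w_n + (h/2)·(k1 + k2).
t=0.000000, w=-0.400000:
  k1 = f(0.000000, -0.400000) = 1.980000
  k2 = f(0.210000, 0.015800) = 1.529489
  w ← -0.400000 + (0.21/2)·(1.980000 + 1.529489) = -0.031504
w(0.21) ≈ -0.0315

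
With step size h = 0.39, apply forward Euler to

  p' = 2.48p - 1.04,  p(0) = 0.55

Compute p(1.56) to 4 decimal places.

Euler: p_{n+1} = p_n + h·f(t_n, p_n).
t=0.000000, p=0.550000: f=0.324000 → p ← 0.550000 + 0.39·0.324000 = 0.676360
t=0.390000, p=0.676360: f=0.637373 → p ← 0.676360 + 0.39·0.637373 = 0.924935
t=0.780000, p=0.924935: f=1.253840 → p ← 0.924935 + 0.39·1.253840 = 1.413933
t=1.170000, p=1.413933: f=2.466554 → p ← 1.413933 + 0.39·2.466554 = 2.375889
p(1.56) ≈ 2.3759

2.3759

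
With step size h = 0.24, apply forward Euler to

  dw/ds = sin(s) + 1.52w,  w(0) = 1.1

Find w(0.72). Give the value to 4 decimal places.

2.9851

Euler: w_{n+1} = w_n + h·f(s_n, w_n).
s=0.000000, w=1.100000: f=1.672000 → w ← 1.100000 + 0.24·1.672000 = 1.501280
s=0.240000, w=1.501280: f=2.519648 → w ← 1.501280 + 0.24·2.519648 = 2.105996
s=0.480000, w=2.105996: f=3.662892 → w ← 2.105996 + 0.24·3.662892 = 2.985090
w(0.72) ≈ 2.9851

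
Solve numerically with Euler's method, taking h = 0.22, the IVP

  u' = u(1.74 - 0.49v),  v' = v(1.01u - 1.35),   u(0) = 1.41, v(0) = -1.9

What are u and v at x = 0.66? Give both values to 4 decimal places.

Euler on (u,v): u_{n+1} = u_n + h·u', v_{n+1} = v_n + h·v'.
0.000000: (1.410000, -1.900000); f=(3.766110, -0.140790) → (2.238544, -1.930974)
0.220000: (2.238544, -1.930974); f=(6.013126, -1.758981) → (3.561432, -2.317950)
0.440000: (3.561432, -2.317950); f=(10.241950, -5.208540) → (5.814661, -3.463829)
(u(0.66), v(0.66)) ≈ (5.8147, -3.4638)

5.8147, -3.4638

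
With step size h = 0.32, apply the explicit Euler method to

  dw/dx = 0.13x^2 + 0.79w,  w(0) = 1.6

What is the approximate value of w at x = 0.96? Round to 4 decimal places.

Euler: w_{n+1} = w_n + h·f(x_n, w_n).
x=0.000000, w=1.600000: f=1.264000 → w ← 1.600000 + 0.32·1.264000 = 2.004480
x=0.320000, w=2.004480: f=1.596851 → w ← 2.004480 + 0.32·1.596851 = 2.515472
x=0.640000, w=2.515472: f=2.040471 → w ← 2.515472 + 0.32·2.040471 = 3.168423
w(0.96) ≈ 3.1684

3.1684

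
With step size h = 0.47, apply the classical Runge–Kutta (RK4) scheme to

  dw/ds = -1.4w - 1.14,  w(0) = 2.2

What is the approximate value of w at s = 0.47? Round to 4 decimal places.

0.7496

RK4: k1 = f(s_n, w_n); k2 = f(s_n + h/2, w_n + (h/2)·k1); k3 = f(s_n + h/2, w_n + (h/2)·k2); k4 = f(s_n + h, w_n + h·k3); w_{n+1} = w_n + (h/6)·(k1 + 2k2 + 2k3 + k4).
s=0.000000, w=2.200000:
  k1 = f(0.000000, 2.200000) = -4.220000
  k2 = f(0.235000, 1.208300) = -2.831620
  k3 = f(0.235000, 1.534569) = -3.288397
  k4 = f(0.470000, 0.654453) = -2.056235
  w ← 2.200000 + (0.47/6)·(k1 + 2k2 + 2k3 + k4) = 0.749559
w(0.47) ≈ 0.7496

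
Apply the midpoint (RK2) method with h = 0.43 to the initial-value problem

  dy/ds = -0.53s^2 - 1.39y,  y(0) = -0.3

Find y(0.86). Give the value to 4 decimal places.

-0.1896

Midpoint: k1 = f(s_n, y_n); k2 = f(s_n + h/2, y_n + (h/2)·k1); y_{n+1} = y_n + h·k2.
s=0.000000, y=-0.300000:
  k1 = f(0.000000, -0.300000) = 0.417000
  k2 = f(0.215000, -0.210345) = 0.267880
  y ← -0.300000 + 0.43·0.267880 = -0.184811
s=0.430000, y=-0.184811:
  k1 = f(0.430000, -0.184811) = 0.158891
  k2 = f(0.645000, -0.150650) = -0.011090
  y ← -0.184811 + 0.43·(-0.011090) = -0.189580
y(0.86) ≈ -0.1896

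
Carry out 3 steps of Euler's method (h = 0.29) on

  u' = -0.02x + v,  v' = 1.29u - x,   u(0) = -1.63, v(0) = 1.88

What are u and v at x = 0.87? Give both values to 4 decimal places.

-0.4952, 0.3434

Euler on (u,v): u_{n+1} = u_n + h·u', v_{n+1} = v_n + h·v'.
0.000000: (-1.630000, 1.880000); f=(1.880000, -2.102700) → (-1.084800, 1.270217)
0.290000: (-1.084800, 1.270217); f=(1.264417, -1.689392) → (-0.718119, 0.780293)
0.580000: (-0.718119, 0.780293); f=(0.768693, -1.506374) → (-0.495198, 0.343445)
(u(0.87), v(0.87)) ≈ (-0.4952, 0.3434)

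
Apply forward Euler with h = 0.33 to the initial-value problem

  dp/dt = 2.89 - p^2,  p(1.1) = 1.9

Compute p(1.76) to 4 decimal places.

1.7041

Euler: p_{n+1} = p_n + h·f(t_n, p_n).
t=1.100000, p=1.900000: f=-0.720000 → p ← 1.900000 + 0.33·(-0.720000) = 1.662400
t=1.430000, p=1.662400: f=0.126426 → p ← 1.662400 + 0.33·0.126426 = 1.704121
p(1.76) ≈ 1.7041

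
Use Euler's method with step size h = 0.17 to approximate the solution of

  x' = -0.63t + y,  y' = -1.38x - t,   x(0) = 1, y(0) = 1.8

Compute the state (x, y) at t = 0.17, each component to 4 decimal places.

1.3060, 1.5654

Euler on (x,y): x_{n+1} = x_n + h·x', y_{n+1} = y_n + h·y'.
0.000000: (1.000000, 1.800000); f=(1.800000, -1.380000) → (1.306000, 1.565400)
(x(0.17), y(0.17)) ≈ (1.3060, 1.5654)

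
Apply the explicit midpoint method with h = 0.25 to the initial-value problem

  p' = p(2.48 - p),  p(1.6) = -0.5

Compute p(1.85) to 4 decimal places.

Midpoint: k1 = f(t_n, p_n); k2 = f(t_n + h/2, p_n + (h/2)·k1); p_{n+1} = p_n + h·k2.
t=1.600000, p=-0.500000:
  k1 = f(1.600000, -0.500000) = -1.490000
  k2 = f(1.725000, -0.686250) = -2.172839
  p ← -0.500000 + 0.25·(-2.172839) = -1.043210
p(1.85) ≈ -1.0432

-1.0432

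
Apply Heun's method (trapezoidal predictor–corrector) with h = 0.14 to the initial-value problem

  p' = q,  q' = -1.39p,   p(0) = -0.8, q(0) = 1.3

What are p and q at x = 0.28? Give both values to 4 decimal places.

-0.3975, 1.5365

Heun on (p,q): k1 = f(x_n, state_n); k2 = f(x_n + h, state_n + h·k1); state_{n+1} = state_n + (h/2)·(k1 + k2).
0.000000: (-0.800000, 1.300000)
  k1 = (1.300000, 1.112000)
  predictor → (-0.618000, 1.455680)
  k2 = (1.455680, 0.859020)
  → (-0.607102, 1.437971)
0.140000: (-0.607102, 1.437971)
  k1 = (1.437971, 0.843872)
  predictor → (-0.405786, 1.556114)
  k2 = (1.556114, 0.564043)
  → (-0.397516, 1.536525)
(p(0.28), q(0.28)) ≈ (-0.3975, 1.5365)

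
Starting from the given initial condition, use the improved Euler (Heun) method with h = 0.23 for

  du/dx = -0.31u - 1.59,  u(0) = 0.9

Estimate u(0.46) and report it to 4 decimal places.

Heun: k1 = f(x_n, u_n); k2 = f(x_n + h, u_n + h·k1); u_{n+1} = u_n + (h/2)·(k1 + k2).
x=0.000000, u=0.900000:
  k1 = f(0.000000, 0.900000) = -1.869000
  k2 = f(0.230000, 0.470130) = -1.735740
  u ← 0.900000 + (0.23/2)·(-1.869000 + (-1.735740)) = 0.485455
x=0.230000, u=0.485455:
  k1 = f(0.230000, 0.485455) = -1.740491
  k2 = f(0.460000, 0.085142) = -1.616394
  u ← 0.485455 + (0.23/2)·(-1.740491 + (-1.616394)) = 0.099413
u(0.46) ≈ 0.0994

0.0994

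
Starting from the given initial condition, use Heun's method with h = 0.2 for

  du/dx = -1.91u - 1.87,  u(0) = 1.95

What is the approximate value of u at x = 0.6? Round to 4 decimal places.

-0.0128

Heun: k1 = f(x_n, u_n); k2 = f(x_n + h, u_n + h·k1); u_{n+1} = u_n + (h/2)·(k1 + k2).
x=0.000000, u=1.950000:
  k1 = f(0.000000, 1.950000) = -5.594500
  k2 = f(0.200000, 0.831100) = -3.457401
  u ← 1.950000 + (0.2/2)·(-5.594500 + (-3.457401)) = 1.044810
x=0.200000, u=1.044810:
  k1 = f(0.200000, 1.044810) = -3.865587
  k2 = f(0.400000, 0.271693) = -2.388933
  u ← 1.044810 + (0.2/2)·(-3.865587 + (-2.388933)) = 0.419358
x=0.400000, u=0.419358:
  k1 = f(0.400000, 0.419358) = -2.670974
  k2 = f(0.600000, -0.114837) = -1.650662
  u ← 0.419358 + (0.2/2)·(-2.670974 + (-1.650662)) = -0.012806
u(0.6) ≈ -0.0128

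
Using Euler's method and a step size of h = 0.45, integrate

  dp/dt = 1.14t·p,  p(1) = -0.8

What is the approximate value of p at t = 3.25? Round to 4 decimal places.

Euler: p_{n+1} = p_n + h·f(t_n, p_n).
t=1.000000, p=-0.800000: f=-0.912000 → p ← -0.800000 + 0.45·(-0.912000) = -1.210400
t=1.450000, p=-1.210400: f=-2.000791 → p ← -1.210400 + 0.45·(-2.000791) = -2.110756
t=1.900000, p=-2.110756: f=-4.571898 → p ← -2.110756 + 0.45·(-4.571898) = -4.168110
t=2.350000, p=-4.168110: f=-11.166367 → p ← -4.168110 + 0.45·(-11.166367) = -9.192975
t=2.800000, p=-9.192975: f=-29.343976 → p ← -9.192975 + 0.45·(-29.343976) = -22.397764
p(3.25) ≈ -22.3978

-22.3978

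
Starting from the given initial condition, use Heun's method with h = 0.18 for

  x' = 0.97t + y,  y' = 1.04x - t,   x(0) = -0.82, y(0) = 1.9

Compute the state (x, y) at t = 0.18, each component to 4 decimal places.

Heun on (x,y): k1 = f(t_n, state_n); k2 = f(t_n + h, state_n + h·k1); state_{n+1} = state_n + (h/2)·(k1 + k2).
0.000000: (-0.820000, 1.900000)
  k1 = (1.900000, -0.852800)
  predictor → (-0.478000, 1.746496)
  k2 = (1.921096, -0.677120)
  → (-0.476101, 1.762307)
(x(0.18), y(0.18)) ≈ (-0.4761, 1.7623)

-0.4761, 1.7623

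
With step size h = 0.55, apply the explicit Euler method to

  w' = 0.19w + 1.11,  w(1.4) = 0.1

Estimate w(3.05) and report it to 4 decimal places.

Euler: w_{n+1} = w_n + h·f(x_n, w_n).
x=1.400000, w=0.100000: f=1.129000 → w ← 0.100000 + 0.55·1.129000 = 0.720950
x=1.950000, w=0.720950: f=1.246981 → w ← 0.720950 + 0.55·1.246981 = 1.406789
x=2.500000, w=1.406789: f=1.377290 → w ← 1.406789 + 0.55·1.377290 = 2.164299
w(3.05) ≈ 2.1643

2.1643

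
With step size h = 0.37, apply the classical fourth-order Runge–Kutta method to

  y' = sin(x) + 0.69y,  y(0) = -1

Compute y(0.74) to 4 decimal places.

RK4: k1 = f(x_n, y_n); k2 = f(x_n + h/2, y_n + (h/2)·k1); k3 = f(x_n + h/2, y_n + (h/2)·k2); k4 = f(x_n + h, y_n + h·k3); y_{n+1} = y_n + (h/6)·(k1 + 2k2 + 2k3 + k4).
x=0.000000, y=-1.000000:
  k1 = f(0.000000, -1.000000) = -0.690000
  k2 = f(0.185000, -1.127650) = -0.594132
  k3 = f(0.185000, -1.109914) = -0.581894
  k4 = f(0.370000, -1.215301) = -0.476942
  y ← -1.000000 + (0.37/6)·(k1 + 2k2 + 2k3 + k4) = -1.217005
x=0.370000, y=-1.217005:
  k1 = f(0.370000, -1.217005) = -0.478118
  k2 = f(0.555000, -1.305456) = -0.373822
  k3 = f(0.555000, -1.286162) = -0.360508
  k4 = f(0.740000, -1.350393) = -0.257483
  y ← -1.217005 + (0.37/6)·(k1 + 2k2 + 2k3 + k4) = -1.352934
y(0.74) ≈ -1.3529

-1.3529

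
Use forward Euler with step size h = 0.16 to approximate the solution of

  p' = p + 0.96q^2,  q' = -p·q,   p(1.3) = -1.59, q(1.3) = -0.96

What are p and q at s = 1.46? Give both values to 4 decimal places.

Euler on (p,q): p_{n+1} = p_n + h·p', q_{n+1} = q_n + h·q'.
1.300000: (-1.590000, -0.960000); f=(-0.705264, -1.526400) → (-1.702842, -1.204224)
(p(1.46), q(1.46)) ≈ (-1.7028, -1.2042)

-1.7028, -1.2042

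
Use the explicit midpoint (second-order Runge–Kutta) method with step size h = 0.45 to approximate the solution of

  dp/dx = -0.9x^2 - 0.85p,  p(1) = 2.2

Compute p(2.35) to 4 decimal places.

-1.7497

Midpoint: k1 = f(x_n, p_n); k2 = f(x_n + h/2, p_n + (h/2)·k1); p_{n+1} = p_n + h·k2.
x=1.000000, p=2.200000:
  k1 = f(1.000000, 2.200000) = -2.770000
  k2 = f(1.225000, 1.576750) = -2.690800
  p ← 2.200000 + 0.45·(-2.690800) = 0.989140
x=1.450000, p=0.989140:
  k1 = f(1.450000, 0.989140) = -2.733019
  k2 = f(1.675000, 0.374211) = -2.843142
  p ← 0.989140 + 0.45·(-2.843142) = -0.290274
x=1.900000, p=-0.290274:
  k1 = f(1.900000, -0.290274) = -3.002267
  k2 = f(2.125000, -0.965784) = -3.243146
  p ← -0.290274 + 0.45·(-3.243146) = -1.749690
p(2.35) ≈ -1.7497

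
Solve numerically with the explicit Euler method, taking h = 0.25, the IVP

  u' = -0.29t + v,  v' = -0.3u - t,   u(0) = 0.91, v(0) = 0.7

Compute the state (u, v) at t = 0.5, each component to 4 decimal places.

Euler on (u,v): u_{n+1} = u_n + h·u', v_{n+1} = v_n + h·v'.
0.000000: (0.910000, 0.700000); f=(0.700000, -0.273000) → (1.085000, 0.631750)
0.250000: (1.085000, 0.631750); f=(0.559250, -0.575500) → (1.224812, 0.487875)
(u(0.5), v(0.5)) ≈ (1.2248, 0.4879)

1.2248, 0.4879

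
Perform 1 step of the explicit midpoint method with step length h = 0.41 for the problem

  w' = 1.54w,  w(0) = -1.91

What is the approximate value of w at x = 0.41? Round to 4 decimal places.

Midpoint: k1 = f(x_n, w_n); k2 = f(x_n + h/2, w_n + (h/2)·k1); w_{n+1} = w_n + h·k2.
x=0.000000, w=-1.910000:
  k1 = f(0.000000, -1.910000) = -2.941400
  k2 = f(0.205000, -2.512987) = -3.870000
  w ← -1.910000 + 0.41·(-3.870000) = -3.496700
w(0.41) ≈ -3.4967

-3.4967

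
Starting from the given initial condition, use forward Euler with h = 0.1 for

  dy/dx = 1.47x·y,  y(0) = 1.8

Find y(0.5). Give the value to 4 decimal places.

2.0785

Euler: y_{n+1} = y_n + h·f(x_n, y_n).
x=0.000000, y=1.800000: f=0.000000 → y ← 1.800000 + 0.1·0.000000 = 1.800000
x=0.100000, y=1.800000: f=0.264600 → y ← 1.800000 + 0.1·0.264600 = 1.826460
x=0.200000, y=1.826460: f=0.536979 → y ← 1.826460 + 0.1·0.536979 = 1.880158
x=0.300000, y=1.880158: f=0.829150 → y ← 1.880158 + 0.1·0.829150 = 1.963073
x=0.400000, y=1.963073: f=1.154287 → y ← 1.963073 + 0.1·1.154287 = 2.078502
y(0.5) ≈ 2.0785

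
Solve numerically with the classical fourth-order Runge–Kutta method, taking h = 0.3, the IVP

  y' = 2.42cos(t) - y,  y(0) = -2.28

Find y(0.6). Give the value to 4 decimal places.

-0.2336

RK4: k1 = f(t_n, y_n); k2 = f(t_n + h/2, y_n + (h/2)·k1); k3 = f(t_n + h/2, y_n + (h/2)·k2); k4 = f(t_n + h, y_n + h·k3); y_{n+1} = y_n + (h/6)·(k1 + 2k2 + 2k3 + k4).
t=0.000000, y=-2.280000:
  k1 = f(0.000000, -2.280000) = 4.700000
  k2 = f(0.150000, -1.575000) = 3.967826
  k3 = f(0.150000, -1.684826) = 4.077652
  k4 = f(0.300000, -1.056704) = 3.368619
  y ← -2.280000 + (0.3/6)·(k1 + 2k2 + 2k3 + k4) = -1.072021
t=0.300000, y=-1.072021:
  k1 = f(0.300000, -1.072021) = 3.383936
  k2 = f(0.450000, -0.564431) = 2.743513
  k3 = f(0.450000, -0.660494) = 2.839576
  k4 = f(0.600000, -0.220148) = 2.217461
  y ← -1.072021 + (0.3/6)·(k1 + 2k2 + 2k3 + k4) = -0.233643
y(0.6) ≈ -0.2336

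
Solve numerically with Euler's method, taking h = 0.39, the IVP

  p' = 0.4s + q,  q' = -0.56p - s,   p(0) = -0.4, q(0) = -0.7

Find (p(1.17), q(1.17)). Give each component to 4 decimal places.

Euler on (p,q): p_{n+1} = p_n + h·p', q_{n+1} = q_n + h·q'.
0.000000: (-0.400000, -0.700000); f=(-0.700000, 0.224000) → (-0.673000, -0.612640)
0.390000: (-0.673000, -0.612640); f=(-0.456640, -0.013120) → (-0.851090, -0.617757)
0.780000: (-0.851090, -0.617757); f=(-0.305757, -0.303390) → (-0.970335, -0.736079)
(p(1.17), q(1.17)) ≈ (-0.9703, -0.7361)

-0.9703, -0.7361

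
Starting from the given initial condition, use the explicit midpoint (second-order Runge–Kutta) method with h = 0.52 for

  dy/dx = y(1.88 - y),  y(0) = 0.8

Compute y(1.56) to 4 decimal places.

Midpoint: k1 = f(x_n, y_n); k2 = f(x_n + h/2, y_n + (h/2)·k1); y_{n+1} = y_n + h·k2.
x=0.000000, y=0.800000:
  k1 = f(0.000000, 0.800000) = 0.864000
  k2 = f(0.260000, 1.024640) = 0.876436
  y ← 0.800000 + 0.52·0.876436 = 1.255747
x=0.520000, y=1.255747:
  k1 = f(0.520000, 1.255747) = 0.783904
  k2 = f(0.780000, 1.459562) = 0.613656
  y ← 1.255747 + 0.52·0.613656 = 1.574848
x=1.040000, y=1.574848:
  k1 = f(1.040000, 1.574848) = 0.480568
  k2 = f(1.300000, 1.699795) = 0.306311
  y ← 1.574848 + 0.52·0.306311 = 1.734129
y(1.56) ≈ 1.7341

1.7341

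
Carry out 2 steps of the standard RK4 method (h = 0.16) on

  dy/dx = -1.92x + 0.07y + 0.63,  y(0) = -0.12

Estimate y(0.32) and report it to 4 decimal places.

-0.0179

RK4: k1 = f(x_n, y_n); k2 = f(x_n + h/2, y_n + (h/2)·k1); k3 = f(x_n + h/2, y_n + (h/2)·k2); k4 = f(x_n + h, y_n + h·k3); y_{n+1} = y_n + (h/6)·(k1 + 2k2 + 2k3 + k4).
x=0.000000, y=-0.120000:
  k1 = f(0.000000, -0.120000) = 0.621600
  k2 = f(0.080000, -0.070272) = 0.471481
  k3 = f(0.080000, -0.082282) = 0.470640
  k4 = f(0.160000, -0.044698) = 0.319671
  y ← -0.120000 + (0.16/6)·(k1 + 2k2 + 2k3 + k4) = -0.044653
x=0.160000, y=-0.044653:
  k1 = f(0.160000, -0.044653) = 0.319674
  k2 = f(0.240000, -0.019079) = 0.167864
  k3 = f(0.240000, -0.031224) = 0.167014
  k4 = f(0.320000, -0.017931) = 0.014345
  y ← -0.044653 + (0.16/6)·(k1 + 2k2 + 2k3 + k4) = -0.017886
y(0.32) ≈ -0.0179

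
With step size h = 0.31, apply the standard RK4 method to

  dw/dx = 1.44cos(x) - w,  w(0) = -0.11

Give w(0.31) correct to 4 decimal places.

RK4: k1 = f(x_n, w_n); k2 = f(x_n + h/2, w_n + (h/2)·k1); k3 = f(x_n + h/2, w_n + (h/2)·k2); k4 = f(x_n + h, w_n + h·k3); w_{n+1} = w_n + (h/6)·(k1 + 2k2 + 2k3 + k4).
x=0.000000, w=-0.110000:
  k1 = f(0.000000, -0.110000) = 1.550000
  k2 = f(0.155000, 0.130250) = 1.292487
  k3 = f(0.155000, 0.090335) = 1.332401
  k4 = f(0.310000, 0.303044) = 1.068316
  w ← -0.110000 + (0.31/6)·(k1 + 2k2 + 2k3 + k4) = 0.296518
w(0.31) ≈ 0.2965

0.2965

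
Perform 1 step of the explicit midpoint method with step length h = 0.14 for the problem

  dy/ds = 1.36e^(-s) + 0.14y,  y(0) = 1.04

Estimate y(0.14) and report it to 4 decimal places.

Midpoint: k1 = f(s_n, y_n); k2 = f(s_n + h/2, y_n + (h/2)·k1); y_{n+1} = y_n + h·k2.
s=0.000000, y=1.040000:
  k1 = f(0.000000, 1.040000) = 1.505600
  k2 = f(0.070000, 1.145392) = 1.428410
  y ← 1.040000 + 0.14·1.428410 = 1.239977
y(0.14) ≈ 1.2400

1.2400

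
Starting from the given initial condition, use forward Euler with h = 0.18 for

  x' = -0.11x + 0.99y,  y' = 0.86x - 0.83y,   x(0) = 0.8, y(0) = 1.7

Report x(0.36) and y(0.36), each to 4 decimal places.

1.3453, 1.5036

Euler on (x,y): x_{n+1} = x_n + h·x', y_{n+1} = y_n + h·y'.
0.000000: (0.800000, 1.700000); f=(1.595000, -0.723000) → (1.087100, 1.569860)
0.180000: (1.087100, 1.569860); f=(1.434580, -0.368078) → (1.345324, 1.503606)
(x(0.36), y(0.36)) ≈ (1.3453, 1.5036)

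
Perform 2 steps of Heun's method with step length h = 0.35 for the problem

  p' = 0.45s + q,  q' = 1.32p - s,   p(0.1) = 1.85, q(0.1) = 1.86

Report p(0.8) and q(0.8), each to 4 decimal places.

Heun on (p,q): k1 = f(s_n, state_n); k2 = f(s_n + h, state_n + h·k1); state_{n+1} = state_n + (h/2)·(k1 + k2).
0.100000: (1.850000, 1.860000)
  k1 = (1.905000, 2.342000)
  predictor → (2.516750, 2.679700)
  k2 = (2.882200, 2.872110)
  → (2.687760, 2.772469)
0.450000: (2.687760, 2.772469)
  k1 = (2.974969, 3.097843)
  predictor → (3.728999, 3.856714)
  k2 = (4.216714, 4.122279)
  → (3.946305, 4.035991)
(p(0.8), q(0.8)) ≈ (3.9463, 4.0360)

3.9463, 4.0360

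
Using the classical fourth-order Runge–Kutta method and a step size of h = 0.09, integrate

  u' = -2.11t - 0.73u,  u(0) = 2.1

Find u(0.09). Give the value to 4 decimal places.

RK4: k1 = f(t_n, u_n); k2 = f(t_n + h/2, u_n + (h/2)·k1); k3 = f(t_n + h/2, u_n + (h/2)·k2); k4 = f(t_n + h, u_n + h·k3); u_{n+1} = u_n + (h/6)·(k1 + 2k2 + 2k3 + k4).
t=0.000000, u=2.100000:
  k1 = f(0.000000, 2.100000) = -1.533000
  k2 = f(0.045000, 2.031015) = -1.577591
  k3 = f(0.045000, 2.029008) = -1.576126
  k4 = f(0.090000, 1.958149) = -1.619349
  u ← 2.100000 + (0.09/6)·(k1 + 2k2 + 2k3 + k4) = 1.958103
u(0.09) ≈ 1.9581

1.9581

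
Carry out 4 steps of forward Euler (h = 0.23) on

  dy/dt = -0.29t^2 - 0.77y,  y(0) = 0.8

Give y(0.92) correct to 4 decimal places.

Euler: y_{n+1} = y_n + h·f(t_n, y_n).
t=0.000000, y=0.800000: f=-0.616000 → y ← 0.800000 + 0.23·(-0.616000) = 0.658320
t=0.230000, y=0.658320: f=-0.522247 → y ← 0.658320 + 0.23·(-0.522247) = 0.538203
t=0.460000, y=0.538203: f=-0.475780 → y ← 0.538203 + 0.23·(-0.475780) = 0.428774
t=0.690000, y=0.428774: f=-0.468225 → y ← 0.428774 + 0.23·(-0.468225) = 0.321082
y(0.92) ≈ 0.3211

0.3211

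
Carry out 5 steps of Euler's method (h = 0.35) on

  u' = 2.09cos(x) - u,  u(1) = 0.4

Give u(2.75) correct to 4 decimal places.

Euler: u_{n+1} = u_n + h·f(x_n, u_n).
x=1.000000, u=0.400000: f=0.729232 → u ← 0.400000 + 0.35·0.729232 = 0.655231
x=1.350000, u=0.655231: f=-0.197507 → u ← 0.655231 + 0.35·(-0.197507) = 0.586104
x=1.700000, u=0.586104: f=-0.855389 → u ← 0.586104 + 0.35·(-0.855389) = 0.286718
x=2.050000, u=0.286718: f=-1.250360 → u ← 0.286718 + 0.35·(-1.250360) = -0.150908
x=2.400000, u=-0.150908: f=-1.390245 → u ← -0.150908 + 0.35·(-1.390245) = -0.637494
u(2.75) ≈ -0.6375

-0.6375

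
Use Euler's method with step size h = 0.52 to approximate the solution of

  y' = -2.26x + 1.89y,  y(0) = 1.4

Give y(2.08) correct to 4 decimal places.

14.9801

Euler: y_{n+1} = y_n + h·f(x_n, y_n).
x=0.000000, y=1.400000: f=2.646000 → y ← 1.400000 + 0.52·2.646000 = 2.775920
x=0.520000, y=2.775920: f=4.071289 → y ← 2.775920 + 0.52·4.071289 = 4.892990
x=1.040000, y=4.892990: f=6.897351 → y ← 4.892990 + 0.52·6.897351 = 8.479613
x=1.560000, y=8.479613: f=12.500868 → y ← 8.479613 + 0.52·12.500868 = 14.980064
y(2.08) ≈ 14.9801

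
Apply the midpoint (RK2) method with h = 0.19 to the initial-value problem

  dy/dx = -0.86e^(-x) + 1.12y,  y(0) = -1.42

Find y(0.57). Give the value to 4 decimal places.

Midpoint: k1 = f(x_n, y_n); k2 = f(x_n + h/2, y_n + (h/2)·k1); y_{n+1} = y_n + h·k2.
x=0.000000, y=-1.420000:
  k1 = f(0.000000, -1.420000) = -2.450400
  k2 = f(0.095000, -1.652788) = -2.633183
  y ← -1.420000 + 0.19·(-2.633183) = -1.920305
x=0.190000, y=-1.920305:
  k1 = f(0.190000, -1.920305) = -2.861926
  k2 = f(0.285000, -2.192188) = -3.101983
  y ← -1.920305 + 0.19·(-3.101983) = -2.509682
x=0.380000, y=-2.509682:
  k1 = f(0.380000, -2.509682) = -3.398964
  k2 = f(0.475000, -2.832583) = -3.707314
  y ← -2.509682 + 0.19·(-3.707314) = -3.214071
y(0.57) ≈ -3.2141

-3.2141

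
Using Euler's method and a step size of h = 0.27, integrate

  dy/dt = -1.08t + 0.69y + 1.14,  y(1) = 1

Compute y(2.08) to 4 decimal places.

1.5320

Euler: y_{n+1} = y_n + h·f(t_n, y_n).
t=1.000000, y=1.000000: f=0.750000 → y ← 1.000000 + 0.27·0.750000 = 1.202500
t=1.270000, y=1.202500: f=0.598125 → y ← 1.202500 + 0.27·0.598125 = 1.363994
t=1.540000, y=1.363994: f=0.417956 → y ← 1.363994 + 0.27·0.417956 = 1.476842
t=1.810000, y=1.476842: f=0.204221 → y ← 1.476842 + 0.27·0.204221 = 1.531981
y(2.08) ≈ 1.5320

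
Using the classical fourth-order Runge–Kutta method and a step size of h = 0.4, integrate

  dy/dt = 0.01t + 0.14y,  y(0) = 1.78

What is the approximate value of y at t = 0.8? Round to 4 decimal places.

1.9943

RK4: k1 = f(t_n, y_n); k2 = f(t_n + h/2, y_n + (h/2)·k1); k3 = f(t_n + h/2, y_n + (h/2)·k2); k4 = f(t_n + h, y_n + h·k3); y_{n+1} = y_n + (h/6)·(k1 + 2k2 + 2k3 + k4).
t=0.000000, y=1.780000:
  k1 = f(0.000000, 1.780000) = 0.249200
  k2 = f(0.200000, 1.829840) = 0.258178
  k3 = f(0.200000, 1.831636) = 0.258429
  k4 = f(0.400000, 1.883372) = 0.267672
  y ← 1.780000 + (0.4/6)·(k1 + 2k2 + 2k3 + k4) = 1.883339
t=0.400000, y=1.883339:
  k1 = f(0.400000, 1.883339) = 0.267667
  k2 = f(0.600000, 1.936873) = 0.277162
  k3 = f(0.600000, 1.938771) = 0.277428
  k4 = f(0.800000, 1.994310) = 0.287203
  y ← 1.883339 + (0.4/6)·(k1 + 2k2 + 2k3 + k4) = 1.994276
y(0.8) ≈ 1.9943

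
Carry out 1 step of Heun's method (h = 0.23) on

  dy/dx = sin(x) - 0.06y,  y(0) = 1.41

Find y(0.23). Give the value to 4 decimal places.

1.4169

Heun: k1 = f(x_n, y_n); k2 = f(x_n + h, y_n + h·k1); y_{n+1} = y_n + (h/2)·(k1 + k2).
x=0.000000, y=1.410000:
  k1 = f(0.000000, 1.410000) = -0.084600
  k2 = f(0.230000, 1.390542) = 0.144545
  y ← 1.410000 + (0.23/2)·(-0.084600 + 0.144545) = 1.416894
y(0.23) ≈ 1.4169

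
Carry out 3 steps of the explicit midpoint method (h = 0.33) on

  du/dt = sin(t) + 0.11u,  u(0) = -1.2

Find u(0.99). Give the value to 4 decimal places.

-0.8691

Midpoint: k1 = f(t_n, u_n); k2 = f(t_n + h/2, u_n + (h/2)·k1); u_{n+1} = u_n + h·k2.
t=0.000000, u=-1.200000:
  k1 = f(0.000000, -1.200000) = -0.132000
  k2 = f(0.165000, -1.221780) = 0.029857
  u ← -1.200000 + 0.33·0.029857 = -1.190147
t=0.330000, u=-1.190147:
  k1 = f(0.330000, -1.190147) = 0.193127
  k2 = f(0.495000, -1.158281) = 0.347621
  u ← -1.190147 + 0.33·0.347621 = -1.075433
t=0.660000, u=-1.075433:
  k1 = f(0.660000, -1.075433) = 0.494819
  k2 = f(0.825000, -0.993787) = 0.625231
  u ← -1.075433 + 0.33·0.625231 = -0.869106
u(0.99) ≈ -0.8691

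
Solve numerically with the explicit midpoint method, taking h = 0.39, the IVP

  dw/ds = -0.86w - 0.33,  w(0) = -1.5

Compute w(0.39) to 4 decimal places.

-1.1884

Midpoint: k1 = f(s_n, w_n); k2 = f(s_n + h/2, w_n + (h/2)·k1); w_{n+1} = w_n + h·k2.
s=0.000000, w=-1.500000:
  k1 = f(0.000000, -1.500000) = 0.960000
  k2 = f(0.195000, -1.312800) = 0.799008
  w ← -1.500000 + 0.39·0.799008 = -1.188387
w(0.39) ≈ -1.1884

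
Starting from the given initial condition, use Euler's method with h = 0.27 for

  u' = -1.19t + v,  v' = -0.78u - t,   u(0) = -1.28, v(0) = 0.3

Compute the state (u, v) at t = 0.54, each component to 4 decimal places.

Euler on (u,v): u_{n+1} = u_n + h·u', v_{n+1} = v_n + h·v'.
0.000000: (-1.280000, 0.300000); f=(0.300000, 0.998400) → (-1.199000, 0.569568)
0.270000: (-1.199000, 0.569568); f=(0.248268, 0.665220) → (-1.131968, 0.749177)
(u(0.54), v(0.54)) ≈ (-1.1320, 0.7492)

-1.1320, 0.7492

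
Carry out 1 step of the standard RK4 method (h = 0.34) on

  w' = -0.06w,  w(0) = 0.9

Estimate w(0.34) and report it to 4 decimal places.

RK4: k1 = f(x_n, w_n); k2 = f(x_n + h/2, w_n + (h/2)·k1); k3 = f(x_n + h/2, w_n + (h/2)·k2); k4 = f(x_n + h, w_n + h·k3); w_{n+1} = w_n + (h/6)·(k1 + 2k2 + 2k3 + k4).
x=0.000000, w=0.900000:
  k1 = f(0.000000, 0.900000) = -0.054000
  k2 = f(0.170000, 0.890820) = -0.053449
  k3 = f(0.170000, 0.890914) = -0.053455
  k4 = f(0.340000, 0.881825) = -0.052910
  w ← 0.900000 + (0.34/6)·(k1 + 2k2 + 2k3 + k4) = 0.881826
w(0.34) ≈ 0.8818

0.8818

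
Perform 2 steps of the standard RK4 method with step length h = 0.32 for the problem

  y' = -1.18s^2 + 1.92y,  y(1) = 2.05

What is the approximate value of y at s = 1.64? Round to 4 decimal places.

4.6121

RK4: k1 = f(s_n, y_n); k2 = f(s_n + h/2, y_n + (h/2)·k1); k3 = f(s_n + h/2, y_n + (h/2)·k2); k4 = f(s_n + h, y_n + h·k3); y_{n+1} = y_n + (h/6)·(k1 + 2k2 + 2k3 + k4).
s=1.000000, y=2.050000:
  k1 = f(1.000000, 2.050000) = 2.756000
  k2 = f(1.160000, 2.490960) = 3.194835
  k3 = f(1.160000, 2.561174) = 3.329645
  k4 = f(1.320000, 3.115487) = 3.925702
  y ← 2.050000 + (0.32/6)·(k1 + 2k2 + 2k3 + k4) = 3.102302
s=1.320000, y=3.102302:
  k1 = f(1.320000, 3.102302) = 3.900388
  k2 = f(1.480000, 3.726364) = 4.569947
  k3 = f(1.480000, 3.833494) = 4.775636
  k4 = f(1.640000, 4.630505) = 5.716842
  y ← 3.102302 + (0.32/6)·(k1 + 2k2 + 2k3 + k4) = 4.612083
y(1.64) ≈ 4.6121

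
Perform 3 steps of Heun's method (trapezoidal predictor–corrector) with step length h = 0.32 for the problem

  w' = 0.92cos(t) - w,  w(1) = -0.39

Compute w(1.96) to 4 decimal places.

-0.1561

Heun: k1 = f(t_n, w_n); k2 = f(t_n + h, w_n + h·k1); w_{n+1} = w_n + (h/2)·(k1 + k2).
t=1.000000, w=-0.390000:
  k1 = f(1.000000, -0.390000) = 0.887078
  k2 = f(1.320000, -0.106135) = 0.334456
  w ← -0.390000 + (0.32/2)·(0.887078 + 0.334456) = -0.194554
t=1.320000, w=-0.194554:
  k1 = f(1.320000, -0.194554) = 0.422876
  k2 = f(1.640000, -0.059234) = -0.004382
  w ← -0.194554 + (0.32/2)·(0.422876 + (-0.004382)) = -0.127596
t=1.640000, w=-0.127596:
  k1 = f(1.640000, -0.127596) = 0.063979
  k2 = f(1.960000, -0.107122) = -0.241973
  w ← -0.127596 + (0.32/2)·(0.063979 + (-0.241973)) = -0.156075
w(1.96) ≈ -0.1561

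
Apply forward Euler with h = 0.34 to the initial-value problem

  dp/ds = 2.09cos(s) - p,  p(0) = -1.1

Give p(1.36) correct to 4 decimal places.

Euler: p_{n+1} = p_n + h·f(s_n, p_n).
s=0.000000, p=-1.100000: f=3.190000 → p ← -1.100000 + 0.34·3.190000 = -0.015400
s=0.340000, p=-0.015400: f=1.985757 → p ← -0.015400 + 0.34·1.985757 = 0.659757
s=0.680000, p=0.659757: f=0.965370 → p ← 0.659757 + 0.34·0.965370 = 0.987983
s=1.020000, p=0.987983: f=0.105852 → p ← 0.987983 + 0.34·0.105852 = 1.023973
p(1.36) ≈ 1.0240

1.0240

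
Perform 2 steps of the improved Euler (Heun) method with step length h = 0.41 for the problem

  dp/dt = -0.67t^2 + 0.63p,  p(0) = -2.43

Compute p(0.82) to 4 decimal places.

-4.2054

Heun: k1 = f(t_n, p_n); k2 = f(t_n + h, p_n + h·k1); p_{n+1} = p_n + (h/2)·(k1 + k2).
t=0.000000, p=-2.430000:
  k1 = f(0.000000, -2.430000) = -1.530900
  k2 = f(0.410000, -3.057669) = -2.038958
  p ← -2.430000 + (0.41/2)·(-1.530900 + (-2.038958)) = -3.161821
t=0.410000, p=-3.161821:
  k1 = f(0.410000, -3.161821) = -2.104574
  k2 = f(0.820000, -4.024696) = -2.986067
  p ← -3.161821 + (0.41/2)·(-2.104574 + (-2.986067)) = -4.205402
p(0.82) ≈ -4.2054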